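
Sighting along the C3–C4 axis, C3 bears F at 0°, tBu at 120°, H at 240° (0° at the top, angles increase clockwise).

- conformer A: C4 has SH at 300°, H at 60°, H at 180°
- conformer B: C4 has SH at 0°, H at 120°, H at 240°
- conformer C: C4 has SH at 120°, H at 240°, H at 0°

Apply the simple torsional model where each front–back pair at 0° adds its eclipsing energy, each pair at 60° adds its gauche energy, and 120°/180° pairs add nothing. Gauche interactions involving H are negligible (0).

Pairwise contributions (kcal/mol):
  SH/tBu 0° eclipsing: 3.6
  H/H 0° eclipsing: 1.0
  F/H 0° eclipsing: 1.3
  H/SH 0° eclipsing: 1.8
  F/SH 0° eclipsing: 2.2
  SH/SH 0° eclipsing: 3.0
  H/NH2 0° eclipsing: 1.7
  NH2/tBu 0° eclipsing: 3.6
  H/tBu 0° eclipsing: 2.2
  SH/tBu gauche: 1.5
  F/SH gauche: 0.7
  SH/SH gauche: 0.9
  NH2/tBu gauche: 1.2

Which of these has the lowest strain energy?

A (staggered): F–SH gauche; 0.7 = 0.7 kcal/mol.
B (eclipsed): F–SH eclipsed, tBu–H eclipsed, H–H eclipsed; 2.2 + 2.2 + 1.0 = 5.4 kcal/mol.
C (eclipsed): F–H eclipsed, tBu–SH eclipsed, H–H eclipsed; 1.3 + 3.6 + 1.0 = 5.9 kcal/mol.
A has the lowest total (0.7 kcal/mol).

A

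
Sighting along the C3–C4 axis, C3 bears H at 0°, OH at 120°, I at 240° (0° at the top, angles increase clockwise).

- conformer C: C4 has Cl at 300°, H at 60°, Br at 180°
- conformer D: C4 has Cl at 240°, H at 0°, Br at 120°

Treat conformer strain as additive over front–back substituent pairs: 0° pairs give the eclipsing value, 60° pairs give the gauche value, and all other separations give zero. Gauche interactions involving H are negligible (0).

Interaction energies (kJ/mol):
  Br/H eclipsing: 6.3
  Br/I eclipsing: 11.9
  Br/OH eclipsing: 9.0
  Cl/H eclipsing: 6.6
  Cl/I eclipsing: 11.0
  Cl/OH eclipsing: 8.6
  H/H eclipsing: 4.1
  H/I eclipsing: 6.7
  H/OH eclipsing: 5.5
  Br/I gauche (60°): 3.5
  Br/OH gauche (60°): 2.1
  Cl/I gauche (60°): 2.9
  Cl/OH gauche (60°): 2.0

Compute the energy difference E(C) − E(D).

C (staggered): OH(120°)/Br(180°) gauche 2.1; I(240°)/Cl(300°) gauche 2.9; I(240°)/Br(180°) gauche 3.5 → 8.5 kJ/mol.
D (eclipsed): H(0°)/H(0°) eclipsed 4.1; OH(120°)/Br(120°) eclipsed 9.0; I(240°)/Cl(240°) eclipsed 11.0 → 24.1 kJ/mol.
E(C) − E(D) = 8.5 − 24.1 = -15.6 kJ/mol.

-15.6 kJ/mol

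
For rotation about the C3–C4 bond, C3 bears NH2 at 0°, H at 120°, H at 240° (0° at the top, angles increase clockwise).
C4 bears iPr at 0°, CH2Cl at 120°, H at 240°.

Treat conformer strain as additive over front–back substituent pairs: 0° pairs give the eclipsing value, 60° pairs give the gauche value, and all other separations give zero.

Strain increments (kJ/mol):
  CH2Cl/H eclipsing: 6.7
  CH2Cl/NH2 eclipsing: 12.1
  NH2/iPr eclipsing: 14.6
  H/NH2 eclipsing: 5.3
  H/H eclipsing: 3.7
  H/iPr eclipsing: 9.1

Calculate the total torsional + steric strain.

25.0 kJ/mol

This conformer (eclipsed): NH2(0°)/iPr(0°) eclipsed 14.6; H(120°)/CH2Cl(120°) eclipsed 6.7; H(240°)/H(240°) eclipsed 3.7 → 25.0 kJ/mol.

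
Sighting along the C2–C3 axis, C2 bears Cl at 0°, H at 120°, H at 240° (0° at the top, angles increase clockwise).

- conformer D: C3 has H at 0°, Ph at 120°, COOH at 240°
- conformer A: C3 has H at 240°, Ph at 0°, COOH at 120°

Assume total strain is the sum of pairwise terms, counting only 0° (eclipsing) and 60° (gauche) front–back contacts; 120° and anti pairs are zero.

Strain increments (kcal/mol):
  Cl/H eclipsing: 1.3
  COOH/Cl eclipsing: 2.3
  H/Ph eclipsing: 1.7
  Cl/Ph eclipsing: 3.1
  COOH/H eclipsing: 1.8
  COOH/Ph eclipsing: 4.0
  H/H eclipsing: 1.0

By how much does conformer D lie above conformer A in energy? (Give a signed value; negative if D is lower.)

-1.1 kcal/mol

D (eclipsed): Cl–H eclipsed, H–Ph eclipsed, H–COOH eclipsed; 1.3 + 1.7 + 1.8 = 4.8 kcal/mol.
A (eclipsed): Cl–Ph eclipsed, H–COOH eclipsed, H–H eclipsed; 3.1 + 1.8 + 1.0 = 5.9 kcal/mol.
E(D) − E(A) = 4.8 − 5.9 = -1.1 kcal/mol.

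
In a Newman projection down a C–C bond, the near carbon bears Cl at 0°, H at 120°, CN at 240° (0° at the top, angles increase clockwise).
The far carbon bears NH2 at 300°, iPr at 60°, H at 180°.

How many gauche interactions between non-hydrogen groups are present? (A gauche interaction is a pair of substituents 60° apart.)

Non-H gauche pairs: Cl(0°)/NH2(300°); Cl(0°)/iPr(60°); CN(240°)/NH2(300°) — 3 interactions.

3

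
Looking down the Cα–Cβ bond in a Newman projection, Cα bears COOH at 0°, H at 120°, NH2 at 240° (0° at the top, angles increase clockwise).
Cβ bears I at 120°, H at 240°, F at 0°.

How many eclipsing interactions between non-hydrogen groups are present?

Non-H eclipsing pairs: COOH(0°)/F(0°) — 1 interaction.

1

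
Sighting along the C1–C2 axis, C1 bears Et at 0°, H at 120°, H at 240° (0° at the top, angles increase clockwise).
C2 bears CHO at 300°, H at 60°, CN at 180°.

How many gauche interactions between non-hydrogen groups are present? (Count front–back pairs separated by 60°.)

Non-H gauche pairs: Et(0°)/CHO(300°) — 1 interaction.

1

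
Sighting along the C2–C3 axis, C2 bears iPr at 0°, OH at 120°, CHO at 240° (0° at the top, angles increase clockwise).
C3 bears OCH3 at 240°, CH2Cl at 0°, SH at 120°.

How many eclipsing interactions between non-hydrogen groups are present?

3

Non-H eclipsing pairs: iPr(0°)/CH2Cl(0°); OH(120°)/SH(120°); CHO(240°)/OCH3(240°) — 3 interactions.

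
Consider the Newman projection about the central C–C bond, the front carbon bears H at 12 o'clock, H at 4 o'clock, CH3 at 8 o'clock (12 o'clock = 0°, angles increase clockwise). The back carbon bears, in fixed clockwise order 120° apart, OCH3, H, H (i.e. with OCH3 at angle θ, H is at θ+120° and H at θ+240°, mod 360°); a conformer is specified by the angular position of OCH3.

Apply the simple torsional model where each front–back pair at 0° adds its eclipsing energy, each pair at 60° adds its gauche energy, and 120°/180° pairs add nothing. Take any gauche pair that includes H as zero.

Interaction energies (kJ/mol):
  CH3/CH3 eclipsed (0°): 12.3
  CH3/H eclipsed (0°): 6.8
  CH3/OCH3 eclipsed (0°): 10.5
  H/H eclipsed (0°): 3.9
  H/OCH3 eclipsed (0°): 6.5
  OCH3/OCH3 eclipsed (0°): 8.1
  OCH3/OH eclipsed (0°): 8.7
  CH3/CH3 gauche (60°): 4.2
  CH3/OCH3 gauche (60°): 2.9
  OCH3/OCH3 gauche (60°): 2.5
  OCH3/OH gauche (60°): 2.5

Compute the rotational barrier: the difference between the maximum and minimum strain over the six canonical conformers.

18.3 kJ/mol

OCH3 at 0° (eclipsed): H(0°)/OCH3(0°) eclipsed 6.5; H(120°)/H(120°) eclipsed 3.9; CH3(240°)/H(240°) eclipsed 6.8 → 17.2 kJ/mol.
OCH3 at 60° (staggered): no non-H gauche contacts → 0.0 kJ/mol.
OCH3 at 120° (eclipsed): H(0°)/H(0°) eclipsed 3.9; H(120°)/OCH3(120°) eclipsed 6.5; CH3(240°)/H(240°) eclipsed 6.8 → 17.2 kJ/mol.
OCH3 at 180° (staggered): CH3(240°)/OCH3(180°) gauche 2.9 → 2.9 kJ/mol.
OCH3 at 240° (eclipsed): H(0°)/H(0°) eclipsed 3.9; H(120°)/H(120°) eclipsed 3.9; CH3(240°)/OCH3(240°) eclipsed 10.5 → 18.3 kJ/mol.
OCH3 at 300° (staggered): CH3(240°)/OCH3(300°) gauche 2.9 → 2.9 kJ/mol.
Max at 240° (18.3 kJ/mol), min at 60° (0.0 kJ/mol); barrier = 18.3 kJ/mol.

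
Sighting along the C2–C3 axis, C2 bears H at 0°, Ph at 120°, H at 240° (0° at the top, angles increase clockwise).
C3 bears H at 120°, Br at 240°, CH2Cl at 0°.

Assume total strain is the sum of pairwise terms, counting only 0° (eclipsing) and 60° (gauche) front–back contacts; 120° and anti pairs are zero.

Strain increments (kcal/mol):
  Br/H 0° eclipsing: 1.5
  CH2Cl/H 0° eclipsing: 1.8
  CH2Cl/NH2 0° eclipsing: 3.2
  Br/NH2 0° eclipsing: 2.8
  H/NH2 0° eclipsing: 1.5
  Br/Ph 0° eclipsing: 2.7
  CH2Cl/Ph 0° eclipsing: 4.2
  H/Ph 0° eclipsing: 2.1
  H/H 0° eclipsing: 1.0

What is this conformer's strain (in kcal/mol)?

5.4 kcal/mol

This conformer (eclipsed): H(0°)/CH2Cl(0°) eclipsed 1.8; Ph(120°)/H(120°) eclipsed 2.1; H(240°)/Br(240°) eclipsed 1.5 → 5.4 kcal/mol.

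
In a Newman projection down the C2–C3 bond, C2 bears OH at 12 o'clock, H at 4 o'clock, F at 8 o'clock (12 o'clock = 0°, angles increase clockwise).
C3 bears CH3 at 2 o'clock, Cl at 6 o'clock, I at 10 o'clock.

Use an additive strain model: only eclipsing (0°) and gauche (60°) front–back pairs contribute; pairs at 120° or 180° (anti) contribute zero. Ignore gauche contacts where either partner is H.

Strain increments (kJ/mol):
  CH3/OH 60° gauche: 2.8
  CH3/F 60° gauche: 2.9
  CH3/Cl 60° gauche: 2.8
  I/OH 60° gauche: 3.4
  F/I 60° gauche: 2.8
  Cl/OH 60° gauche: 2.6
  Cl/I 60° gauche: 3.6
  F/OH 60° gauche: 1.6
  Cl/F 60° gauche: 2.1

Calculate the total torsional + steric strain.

11.1 kJ/mol

This conformer (staggered): OH(0°)/CH3(60°) gauche 2.8; OH(0°)/I(300°) gauche 3.4; F(240°)/Cl(180°) gauche 2.1; F(240°)/I(300°) gauche 2.8 → 11.1 kJ/mol.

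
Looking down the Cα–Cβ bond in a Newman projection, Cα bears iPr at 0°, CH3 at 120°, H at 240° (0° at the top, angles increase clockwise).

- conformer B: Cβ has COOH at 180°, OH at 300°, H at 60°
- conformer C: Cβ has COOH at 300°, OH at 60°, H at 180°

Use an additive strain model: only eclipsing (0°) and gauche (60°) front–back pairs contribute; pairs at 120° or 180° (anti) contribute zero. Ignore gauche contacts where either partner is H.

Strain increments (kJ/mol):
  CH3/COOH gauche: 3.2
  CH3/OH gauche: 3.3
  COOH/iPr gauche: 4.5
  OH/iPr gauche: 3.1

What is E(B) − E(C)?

B is staggered. iPr at 0° is gauche with OH at 300° (3.1); CH3 at 120° is gauche with COOH at 180° (3.2). Total 6.3 kJ/mol.
C is staggered. iPr at 0° is gauche with COOH at 300° (4.5); iPr at 0° is gauche with OH at 60° (3.1); CH3 at 120° is gauche with OH at 60° (3.3). Total 10.9 kJ/mol.
E(B) − E(C) = 6.3 − 10.9 = -4.6 kJ/mol.

-4.6 kJ/mol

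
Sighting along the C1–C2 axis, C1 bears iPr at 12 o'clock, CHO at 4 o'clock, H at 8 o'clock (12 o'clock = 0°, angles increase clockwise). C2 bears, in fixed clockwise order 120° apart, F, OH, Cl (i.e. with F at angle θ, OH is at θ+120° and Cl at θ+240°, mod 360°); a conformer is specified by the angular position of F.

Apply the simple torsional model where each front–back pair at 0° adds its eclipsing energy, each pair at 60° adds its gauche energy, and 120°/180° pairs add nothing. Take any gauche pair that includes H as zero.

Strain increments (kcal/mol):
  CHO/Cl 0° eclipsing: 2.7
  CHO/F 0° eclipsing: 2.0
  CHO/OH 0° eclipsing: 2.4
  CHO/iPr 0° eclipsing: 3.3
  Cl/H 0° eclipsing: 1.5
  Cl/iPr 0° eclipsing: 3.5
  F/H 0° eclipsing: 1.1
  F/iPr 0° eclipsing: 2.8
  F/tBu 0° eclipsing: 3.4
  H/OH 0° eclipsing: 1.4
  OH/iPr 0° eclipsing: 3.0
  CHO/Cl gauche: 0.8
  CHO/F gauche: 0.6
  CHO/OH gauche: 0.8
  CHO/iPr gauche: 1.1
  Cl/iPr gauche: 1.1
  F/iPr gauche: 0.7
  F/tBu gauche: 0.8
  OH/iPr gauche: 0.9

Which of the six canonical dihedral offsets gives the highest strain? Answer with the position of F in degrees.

F at 0° (eclipsed): iPr(0°)/F(0°) eclipsed 2.8; CHO(120°)/OH(120°) eclipsed 2.4; H(240°)/Cl(240°) eclipsed 1.5 → 6.7 kcal/mol.
F at 60° (staggered): iPr(0°)/F(60°) gauche 0.7; iPr(0°)/Cl(300°) gauche 1.1; CHO(120°)/F(60°) gauche 0.6; CHO(120°)/OH(180°) gauche 0.8 → 3.2 kcal/mol.
F at 120° (eclipsed): iPr(0°)/Cl(0°) eclipsed 3.5; CHO(120°)/F(120°) eclipsed 2.0; H(240°)/OH(240°) eclipsed 1.4 → 6.9 kcal/mol.
F at 180° (staggered): iPr(0°)/OH(300°) gauche 0.9; iPr(0°)/Cl(60°) gauche 1.1; CHO(120°)/F(180°) gauche 0.6; CHO(120°)/Cl(60°) gauche 0.8 → 3.4 kcal/mol.
F at 240° (eclipsed): iPr(0°)/OH(0°) eclipsed 3.0; CHO(120°)/Cl(120°) eclipsed 2.7; H(240°)/F(240°) eclipsed 1.1 → 6.8 kcal/mol.
F at 300° (staggered): iPr(0°)/F(300°) gauche 0.7; iPr(0°)/OH(60°) gauche 0.9; CHO(120°)/OH(60°) gauche 0.8; CHO(120°)/Cl(180°) gauche 0.8 → 3.2 kcal/mol.
The maximum (6.9 kcal/mol) occurs with F at 120°.

120°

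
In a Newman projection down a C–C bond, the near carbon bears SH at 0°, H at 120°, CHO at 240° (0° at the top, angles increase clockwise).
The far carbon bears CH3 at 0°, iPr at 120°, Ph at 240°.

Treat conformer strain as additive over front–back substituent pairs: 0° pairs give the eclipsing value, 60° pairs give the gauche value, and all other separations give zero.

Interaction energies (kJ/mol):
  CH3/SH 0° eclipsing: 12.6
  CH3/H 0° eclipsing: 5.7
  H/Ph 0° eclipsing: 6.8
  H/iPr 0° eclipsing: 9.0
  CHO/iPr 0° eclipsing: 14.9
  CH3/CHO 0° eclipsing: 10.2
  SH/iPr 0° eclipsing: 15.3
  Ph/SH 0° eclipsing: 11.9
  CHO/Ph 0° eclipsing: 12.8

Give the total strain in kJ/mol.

34.4 kJ/mol

This conformer (eclipsed): SH–CH3 eclipsed, H–iPr eclipsed, CHO–Ph eclipsed; 12.6 + 9.0 + 12.8 = 34.4 kJ/mol.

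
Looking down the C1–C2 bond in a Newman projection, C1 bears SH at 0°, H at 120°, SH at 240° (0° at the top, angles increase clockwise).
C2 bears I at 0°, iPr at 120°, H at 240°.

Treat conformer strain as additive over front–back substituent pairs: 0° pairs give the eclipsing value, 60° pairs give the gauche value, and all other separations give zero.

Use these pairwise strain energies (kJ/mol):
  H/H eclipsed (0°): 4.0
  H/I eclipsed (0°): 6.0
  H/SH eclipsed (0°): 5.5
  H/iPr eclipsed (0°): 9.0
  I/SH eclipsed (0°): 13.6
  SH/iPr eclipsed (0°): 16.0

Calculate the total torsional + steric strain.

28.1 kJ/mol

This conformer (eclipsed): SH–I eclipsed, H–iPr eclipsed, SH–H eclipsed; 13.6 + 9.0 + 5.5 = 28.1 kJ/mol.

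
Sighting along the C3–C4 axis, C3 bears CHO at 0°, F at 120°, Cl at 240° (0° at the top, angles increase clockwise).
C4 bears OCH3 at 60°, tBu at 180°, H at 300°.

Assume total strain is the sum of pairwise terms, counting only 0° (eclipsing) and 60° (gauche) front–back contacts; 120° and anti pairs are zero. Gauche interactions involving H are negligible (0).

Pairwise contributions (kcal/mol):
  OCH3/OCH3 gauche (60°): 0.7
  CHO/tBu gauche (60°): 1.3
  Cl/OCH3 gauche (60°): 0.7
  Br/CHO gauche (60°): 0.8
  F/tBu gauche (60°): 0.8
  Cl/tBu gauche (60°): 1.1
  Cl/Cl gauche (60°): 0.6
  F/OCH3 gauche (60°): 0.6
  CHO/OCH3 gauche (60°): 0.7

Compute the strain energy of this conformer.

3.2 kcal/mol

This conformer (staggered): CHO–OCH3 gauche, F–OCH3 gauche, F–tBu gauche, Cl–tBu gauche; 0.7 + 0.6 + 0.8 + 1.1 = 3.2 kcal/mol.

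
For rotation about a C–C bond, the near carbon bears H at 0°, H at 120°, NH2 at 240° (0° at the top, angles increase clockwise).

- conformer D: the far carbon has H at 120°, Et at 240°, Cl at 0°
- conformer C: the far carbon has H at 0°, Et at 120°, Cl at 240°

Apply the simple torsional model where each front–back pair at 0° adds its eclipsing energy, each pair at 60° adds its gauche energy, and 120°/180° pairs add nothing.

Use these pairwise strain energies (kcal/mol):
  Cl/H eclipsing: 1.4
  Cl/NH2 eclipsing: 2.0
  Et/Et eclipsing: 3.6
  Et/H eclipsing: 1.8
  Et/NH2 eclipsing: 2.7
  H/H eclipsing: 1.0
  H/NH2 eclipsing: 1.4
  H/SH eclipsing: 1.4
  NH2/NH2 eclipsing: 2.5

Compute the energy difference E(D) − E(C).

D (eclipsed): H(0°)/Cl(0°) eclipsed 1.4; H(120°)/H(120°) eclipsed 1.0; NH2(240°)/Et(240°) eclipsed 2.7 → 5.1 kcal/mol.
C (eclipsed): H(0°)/H(0°) eclipsed 1.0; H(120°)/Et(120°) eclipsed 1.8; NH2(240°)/Cl(240°) eclipsed 2.0 → 4.8 kcal/mol.
E(D) − E(C) = 5.1 − 4.8 = +0.3 kcal/mol.

+0.3 kcal/mol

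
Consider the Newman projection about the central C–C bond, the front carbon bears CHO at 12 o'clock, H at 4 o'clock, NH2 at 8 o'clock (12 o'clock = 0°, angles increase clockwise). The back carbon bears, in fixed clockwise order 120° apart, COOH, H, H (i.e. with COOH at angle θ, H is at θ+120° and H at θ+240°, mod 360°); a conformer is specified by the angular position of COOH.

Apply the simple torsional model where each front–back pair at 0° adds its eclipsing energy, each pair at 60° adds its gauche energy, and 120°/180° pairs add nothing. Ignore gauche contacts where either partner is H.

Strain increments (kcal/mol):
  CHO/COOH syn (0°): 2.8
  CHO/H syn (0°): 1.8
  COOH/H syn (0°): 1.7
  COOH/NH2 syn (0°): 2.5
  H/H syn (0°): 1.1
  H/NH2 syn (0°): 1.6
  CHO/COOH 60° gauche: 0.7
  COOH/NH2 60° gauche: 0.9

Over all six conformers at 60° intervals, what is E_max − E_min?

4.8 kcal/mol

COOH at 0° (eclipsed): CHO(0°)/COOH(0°) eclipsed 2.8; H(120°)/H(120°) eclipsed 1.1; NH2(240°)/H(240°) eclipsed 1.6 → 5.5 kcal/mol.
COOH at 60° (staggered): CHO(0°)/COOH(60°) gauche 0.7 → 0.7 kcal/mol.
COOH at 120° (eclipsed): CHO(0°)/H(0°) eclipsed 1.8; H(120°)/COOH(120°) eclipsed 1.7; NH2(240°)/H(240°) eclipsed 1.6 → 5.1 kcal/mol.
COOH at 180° (staggered): NH2(240°)/COOH(180°) gauche 0.9 → 0.9 kcal/mol.
COOH at 240° (eclipsed): CHO(0°)/H(0°) eclipsed 1.8; H(120°)/H(120°) eclipsed 1.1; NH2(240°)/COOH(240°) eclipsed 2.5 → 5.4 kcal/mol.
COOH at 300° (staggered): CHO(0°)/COOH(300°) gauche 0.7; NH2(240°)/COOH(300°) gauche 0.9 → 1.6 kcal/mol.
Max at 0° (5.5 kcal/mol), min at 60° (0.7 kcal/mol); barrier = 4.8 kcal/mol.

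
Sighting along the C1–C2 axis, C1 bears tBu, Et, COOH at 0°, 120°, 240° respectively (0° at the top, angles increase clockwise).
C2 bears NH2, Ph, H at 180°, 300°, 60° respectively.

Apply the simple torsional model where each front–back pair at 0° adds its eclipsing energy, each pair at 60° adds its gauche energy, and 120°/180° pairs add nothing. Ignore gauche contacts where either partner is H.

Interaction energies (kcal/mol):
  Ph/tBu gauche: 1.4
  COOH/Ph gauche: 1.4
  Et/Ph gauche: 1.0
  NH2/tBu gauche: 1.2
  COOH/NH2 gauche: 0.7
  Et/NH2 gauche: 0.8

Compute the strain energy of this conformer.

4.3 kcal/mol

This conformer is staggered. tBu at 0° is gauche with Ph at 300° (1.4); Et at 120° is gauche with NH2 at 180° (0.8); COOH at 240° is gauche with NH2 at 180° (0.7); COOH at 240° is gauche with Ph at 300° (1.4). Total 4.3 kcal/mol.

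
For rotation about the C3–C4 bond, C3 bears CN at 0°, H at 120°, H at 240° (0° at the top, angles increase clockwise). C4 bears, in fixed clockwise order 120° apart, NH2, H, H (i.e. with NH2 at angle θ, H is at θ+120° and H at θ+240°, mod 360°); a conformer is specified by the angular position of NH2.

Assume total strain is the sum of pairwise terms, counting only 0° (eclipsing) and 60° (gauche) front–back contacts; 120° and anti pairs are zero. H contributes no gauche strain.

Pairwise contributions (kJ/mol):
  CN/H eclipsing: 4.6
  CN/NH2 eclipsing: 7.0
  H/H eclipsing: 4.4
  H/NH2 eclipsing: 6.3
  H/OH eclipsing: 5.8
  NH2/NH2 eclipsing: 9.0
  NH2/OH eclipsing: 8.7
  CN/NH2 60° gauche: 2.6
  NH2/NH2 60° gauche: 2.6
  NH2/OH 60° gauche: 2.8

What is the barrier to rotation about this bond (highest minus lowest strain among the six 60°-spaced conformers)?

NH2 at 0° (eclipsed): CN(0°)/NH2(0°) eclipsed 7.0; H(120°)/H(120°) eclipsed 4.4; H(240°)/H(240°) eclipsed 4.4 → 15.8 kJ/mol.
NH2 at 60° (staggered): CN(0°)/NH2(60°) gauche 2.6 → 2.6 kJ/mol.
NH2 at 120° (eclipsed): CN(0°)/H(0°) eclipsed 4.6; H(120°)/NH2(120°) eclipsed 6.3; H(240°)/H(240°) eclipsed 4.4 → 15.3 kJ/mol.
NH2 at 180° (staggered): no non-H gauche contacts → 0.0 kJ/mol.
NH2 at 240° (eclipsed): CN(0°)/H(0°) eclipsed 4.6; H(120°)/H(120°) eclipsed 4.4; H(240°)/NH2(240°) eclipsed 6.3 → 15.3 kJ/mol.
NH2 at 300° (staggered): CN(0°)/NH2(300°) gauche 2.6 → 2.6 kJ/mol.
Max at 0° (15.8 kJ/mol), min at 180° (0.0 kJ/mol); barrier = 15.8 kJ/mol.

15.8 kJ/mol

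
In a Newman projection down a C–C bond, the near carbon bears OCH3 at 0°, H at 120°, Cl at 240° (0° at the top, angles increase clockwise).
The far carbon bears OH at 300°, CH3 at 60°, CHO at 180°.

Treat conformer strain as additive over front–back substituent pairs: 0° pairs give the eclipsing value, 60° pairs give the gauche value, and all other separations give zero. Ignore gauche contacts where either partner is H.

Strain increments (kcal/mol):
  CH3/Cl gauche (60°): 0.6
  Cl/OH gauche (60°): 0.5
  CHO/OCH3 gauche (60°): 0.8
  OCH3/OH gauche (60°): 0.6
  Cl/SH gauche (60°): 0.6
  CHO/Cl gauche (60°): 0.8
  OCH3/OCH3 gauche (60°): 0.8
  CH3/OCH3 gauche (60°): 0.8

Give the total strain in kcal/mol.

This conformer is staggered. OCH3 at 0° is gauche with OH at 300° (0.6); OCH3 at 0° is gauche with CH3 at 60° (0.8); Cl at 240° is gauche with OH at 300° (0.5); Cl at 240° is gauche with CHO at 180° (0.8). Total 2.7 kcal/mol.

2.7 kcal/mol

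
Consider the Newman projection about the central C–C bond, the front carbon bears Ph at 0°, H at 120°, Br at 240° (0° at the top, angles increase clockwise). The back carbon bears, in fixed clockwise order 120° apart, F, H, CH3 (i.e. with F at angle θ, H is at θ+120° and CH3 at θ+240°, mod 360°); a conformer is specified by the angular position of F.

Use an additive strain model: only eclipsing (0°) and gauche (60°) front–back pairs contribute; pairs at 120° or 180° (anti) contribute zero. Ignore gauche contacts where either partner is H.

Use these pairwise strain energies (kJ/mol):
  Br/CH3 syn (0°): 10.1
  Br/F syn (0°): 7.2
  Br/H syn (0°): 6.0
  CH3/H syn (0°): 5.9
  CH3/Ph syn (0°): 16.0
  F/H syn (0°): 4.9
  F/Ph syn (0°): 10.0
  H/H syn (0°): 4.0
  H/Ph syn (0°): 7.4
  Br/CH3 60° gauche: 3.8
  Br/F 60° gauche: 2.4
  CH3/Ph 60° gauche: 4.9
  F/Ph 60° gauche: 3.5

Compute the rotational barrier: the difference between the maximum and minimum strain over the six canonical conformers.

19.6 kJ/mol

F at 0° (eclipsed): Ph–F eclipsed, H–H eclipsed, Br–CH3 eclipsed; 10.0 + 4.0 + 10.1 = 24.1 kJ/mol.
F at 60° (staggered): Ph–F gauche, Ph–CH3 gauche, Br–CH3 gauche; 3.5 + 4.9 + 3.8 = 12.2 kJ/mol.
F at 120° (eclipsed): Ph–CH3 eclipsed, H–F eclipsed, Br–H eclipsed; 16.0 + 4.9 + 6.0 = 26.9 kJ/mol.
F at 180° (staggered): Ph–CH3 gauche, Br–F gauche; 4.9 + 2.4 = 7.3 kJ/mol.
F at 240° (eclipsed): Ph–H eclipsed, H–CH3 eclipsed, Br–F eclipsed; 7.4 + 5.9 + 7.2 = 20.5 kJ/mol.
F at 300° (staggered): Ph–F gauche, Br–F gauche, Br–CH3 gauche; 3.5 + 2.4 + 3.8 = 9.7 kJ/mol.
Max at 120° (26.9 kJ/mol), min at 180° (7.3 kJ/mol); barrier = 19.6 kJ/mol.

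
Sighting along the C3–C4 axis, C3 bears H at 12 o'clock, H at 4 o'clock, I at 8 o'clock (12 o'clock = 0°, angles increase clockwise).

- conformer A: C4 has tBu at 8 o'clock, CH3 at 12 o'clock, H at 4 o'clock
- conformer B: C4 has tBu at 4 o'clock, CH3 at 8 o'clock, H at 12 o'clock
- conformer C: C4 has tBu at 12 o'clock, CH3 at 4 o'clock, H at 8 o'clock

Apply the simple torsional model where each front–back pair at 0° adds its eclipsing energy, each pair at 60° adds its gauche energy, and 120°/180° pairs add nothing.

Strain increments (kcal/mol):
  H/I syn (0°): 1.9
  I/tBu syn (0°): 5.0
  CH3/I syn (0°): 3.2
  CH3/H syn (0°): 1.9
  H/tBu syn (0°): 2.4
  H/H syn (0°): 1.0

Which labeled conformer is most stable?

C

A (eclipsed): H–CH3 eclipsed, H–H eclipsed, I–tBu eclipsed; 1.9 + 1.0 + 5.0 = 7.9 kcal/mol.
B (eclipsed): H–H eclipsed, H–tBu eclipsed, I–CH3 eclipsed; 1.0 + 2.4 + 3.2 = 6.6 kcal/mol.
C (eclipsed): H–tBu eclipsed, H–CH3 eclipsed, I–H eclipsed; 2.4 + 1.9 + 1.9 = 6.2 kcal/mol.
C has the lowest total (6.2 kcal/mol).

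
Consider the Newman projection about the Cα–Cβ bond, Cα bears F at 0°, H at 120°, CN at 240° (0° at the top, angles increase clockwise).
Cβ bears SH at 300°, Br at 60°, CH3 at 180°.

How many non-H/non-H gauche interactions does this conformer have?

4

Non-H gauche pairs: F(0°)/SH(300°); F(0°)/Br(60°); CN(240°)/SH(300°); CN(240°)/CH3(180°) — 4 interactions.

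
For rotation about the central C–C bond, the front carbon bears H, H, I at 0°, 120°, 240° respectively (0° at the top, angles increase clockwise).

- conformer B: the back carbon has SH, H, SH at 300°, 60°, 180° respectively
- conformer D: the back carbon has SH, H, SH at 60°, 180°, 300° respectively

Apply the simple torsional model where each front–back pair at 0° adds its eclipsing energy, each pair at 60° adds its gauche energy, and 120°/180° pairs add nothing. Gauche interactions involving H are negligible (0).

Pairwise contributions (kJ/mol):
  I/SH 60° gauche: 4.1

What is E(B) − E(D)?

B (staggered): I–SH gauche, I–SH gauche; 4.1 + 4.1 = 8.2 kJ/mol.
D (staggered): I–SH gauche; 4.1 = 4.1 kJ/mol.
E(B) − E(D) = 8.2 − 4.1 = +4.1 kJ/mol.

+4.1 kJ/mol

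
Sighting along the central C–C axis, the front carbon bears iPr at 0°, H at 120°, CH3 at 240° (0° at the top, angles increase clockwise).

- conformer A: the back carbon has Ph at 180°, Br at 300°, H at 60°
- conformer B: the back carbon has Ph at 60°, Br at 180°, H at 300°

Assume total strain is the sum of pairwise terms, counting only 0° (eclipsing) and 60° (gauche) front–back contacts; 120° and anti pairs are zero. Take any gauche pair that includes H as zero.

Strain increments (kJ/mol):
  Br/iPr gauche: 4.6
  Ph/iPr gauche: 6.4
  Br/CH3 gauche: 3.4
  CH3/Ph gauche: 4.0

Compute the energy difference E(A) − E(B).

A is staggered. iPr at 0° is gauche with Br at 300° (4.6); CH3 at 240° is gauche with Ph at 180° (4.0); CH3 at 240° is gauche with Br at 300° (3.4). Total 12.0 kJ/mol.
B is staggered. iPr at 0° is gauche with Ph at 60° (6.4); CH3 at 240° is gauche with Br at 180° (3.4). Total 9.8 kJ/mol.
E(A) − E(B) = 12.0 − 9.8 = +2.2 kJ/mol.

+2.2 kJ/mol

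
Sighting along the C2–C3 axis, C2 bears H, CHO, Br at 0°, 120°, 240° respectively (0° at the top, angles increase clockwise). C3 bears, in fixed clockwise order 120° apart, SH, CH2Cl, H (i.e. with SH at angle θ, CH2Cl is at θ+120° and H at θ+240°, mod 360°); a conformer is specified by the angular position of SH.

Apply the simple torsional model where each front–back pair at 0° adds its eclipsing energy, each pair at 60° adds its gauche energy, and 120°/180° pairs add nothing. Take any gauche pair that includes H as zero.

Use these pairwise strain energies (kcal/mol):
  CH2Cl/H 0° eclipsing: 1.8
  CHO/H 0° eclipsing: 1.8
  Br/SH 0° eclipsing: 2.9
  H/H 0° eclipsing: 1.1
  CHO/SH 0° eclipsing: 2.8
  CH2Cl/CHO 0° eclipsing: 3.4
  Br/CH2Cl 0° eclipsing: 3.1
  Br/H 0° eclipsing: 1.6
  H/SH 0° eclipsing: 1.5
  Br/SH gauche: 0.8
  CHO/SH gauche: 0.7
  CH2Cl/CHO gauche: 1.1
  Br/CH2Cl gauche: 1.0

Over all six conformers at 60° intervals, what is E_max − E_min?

SH at 0° (eclipsed): H(0°)/SH(0°) eclipsed 1.5; CHO(120°)/CH2Cl(120°) eclipsed 3.4; Br(240°)/H(240°) eclipsed 1.6 → 6.5 kcal/mol.
SH at 60° (staggered): CHO(120°)/SH(60°) gauche 0.7; CHO(120°)/CH2Cl(180°) gauche 1.1; Br(240°)/CH2Cl(180°) gauche 1.0 → 2.8 kcal/mol.
SH at 120° (eclipsed): H(0°)/H(0°) eclipsed 1.1; CHO(120°)/SH(120°) eclipsed 2.8; Br(240°)/CH2Cl(240°) eclipsed 3.1 → 7.0 kcal/mol.
SH at 180° (staggered): CHO(120°)/SH(180°) gauche 0.7; Br(240°)/SH(180°) gauche 0.8; Br(240°)/CH2Cl(300°) gauche 1.0 → 2.5 kcal/mol.
SH at 240° (eclipsed): H(0°)/CH2Cl(0°) eclipsed 1.8; CHO(120°)/H(120°) eclipsed 1.8; Br(240°)/SH(240°) eclipsed 2.9 → 6.5 kcal/mol.
SH at 300° (staggered): CHO(120°)/CH2Cl(60°) gauche 1.1; Br(240°)/SH(300°) gauche 0.8 → 1.9 kcal/mol.
Max at 120° (7.0 kcal/mol), min at 300° (1.9 kcal/mol); barrier = 5.1 kcal/mol.

5.1 kcal/mol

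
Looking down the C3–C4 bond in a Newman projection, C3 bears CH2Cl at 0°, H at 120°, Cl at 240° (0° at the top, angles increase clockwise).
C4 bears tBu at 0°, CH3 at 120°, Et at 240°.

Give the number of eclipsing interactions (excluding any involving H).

2

Non-H eclipsing pairs: CH2Cl(0°)/tBu(0°); Cl(240°)/Et(240°) — 2 interactions.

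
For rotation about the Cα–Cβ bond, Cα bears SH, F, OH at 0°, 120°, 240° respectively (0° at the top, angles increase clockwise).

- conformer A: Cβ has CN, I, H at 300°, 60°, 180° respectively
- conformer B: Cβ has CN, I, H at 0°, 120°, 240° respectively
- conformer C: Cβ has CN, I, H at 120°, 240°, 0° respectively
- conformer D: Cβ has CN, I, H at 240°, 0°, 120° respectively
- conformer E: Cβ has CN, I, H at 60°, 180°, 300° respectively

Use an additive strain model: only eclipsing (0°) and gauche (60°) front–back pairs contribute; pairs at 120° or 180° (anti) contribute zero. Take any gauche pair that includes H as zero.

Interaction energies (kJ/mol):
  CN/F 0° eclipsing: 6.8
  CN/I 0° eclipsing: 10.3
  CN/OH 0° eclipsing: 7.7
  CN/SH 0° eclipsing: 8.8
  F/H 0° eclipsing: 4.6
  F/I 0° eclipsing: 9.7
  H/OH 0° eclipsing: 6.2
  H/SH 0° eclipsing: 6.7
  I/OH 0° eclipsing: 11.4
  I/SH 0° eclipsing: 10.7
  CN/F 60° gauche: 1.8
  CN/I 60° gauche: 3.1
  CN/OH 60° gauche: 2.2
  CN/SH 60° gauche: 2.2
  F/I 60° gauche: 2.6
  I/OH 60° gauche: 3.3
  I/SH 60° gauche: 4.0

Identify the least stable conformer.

A (staggered): SH–CN gauche, SH–I gauche, F–I gauche, OH–CN gauche; 2.2 + 4.0 + 2.6 + 2.2 = 11.0 kJ/mol.
B (eclipsed): SH–CN eclipsed, F–I eclipsed, OH–H eclipsed; 8.8 + 9.7 + 6.2 = 24.7 kJ/mol.
C (eclipsed): SH–H eclipsed, F–CN eclipsed, OH–I eclipsed; 6.7 + 6.8 + 11.4 = 24.9 kJ/mol.
D (eclipsed): SH–I eclipsed, F–H eclipsed, OH–CN eclipsed; 10.7 + 4.6 + 7.7 = 23.0 kJ/mol.
E (staggered): SH–CN gauche, F–CN gauche, F–I gauche, OH–I gauche; 2.2 + 1.8 + 2.6 + 3.3 = 9.9 kJ/mol.
C has the highest total (24.9 kJ/mol).

C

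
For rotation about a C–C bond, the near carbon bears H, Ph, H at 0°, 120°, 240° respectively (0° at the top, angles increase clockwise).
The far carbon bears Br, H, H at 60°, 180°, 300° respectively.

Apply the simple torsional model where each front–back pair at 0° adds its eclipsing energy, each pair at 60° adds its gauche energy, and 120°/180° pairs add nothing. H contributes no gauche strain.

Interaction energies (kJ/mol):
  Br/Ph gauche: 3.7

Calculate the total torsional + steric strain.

This conformer (staggered): Ph(120°)/Br(60°) gauche 3.7 → 3.7 kJ/mol.

3.7 kJ/mol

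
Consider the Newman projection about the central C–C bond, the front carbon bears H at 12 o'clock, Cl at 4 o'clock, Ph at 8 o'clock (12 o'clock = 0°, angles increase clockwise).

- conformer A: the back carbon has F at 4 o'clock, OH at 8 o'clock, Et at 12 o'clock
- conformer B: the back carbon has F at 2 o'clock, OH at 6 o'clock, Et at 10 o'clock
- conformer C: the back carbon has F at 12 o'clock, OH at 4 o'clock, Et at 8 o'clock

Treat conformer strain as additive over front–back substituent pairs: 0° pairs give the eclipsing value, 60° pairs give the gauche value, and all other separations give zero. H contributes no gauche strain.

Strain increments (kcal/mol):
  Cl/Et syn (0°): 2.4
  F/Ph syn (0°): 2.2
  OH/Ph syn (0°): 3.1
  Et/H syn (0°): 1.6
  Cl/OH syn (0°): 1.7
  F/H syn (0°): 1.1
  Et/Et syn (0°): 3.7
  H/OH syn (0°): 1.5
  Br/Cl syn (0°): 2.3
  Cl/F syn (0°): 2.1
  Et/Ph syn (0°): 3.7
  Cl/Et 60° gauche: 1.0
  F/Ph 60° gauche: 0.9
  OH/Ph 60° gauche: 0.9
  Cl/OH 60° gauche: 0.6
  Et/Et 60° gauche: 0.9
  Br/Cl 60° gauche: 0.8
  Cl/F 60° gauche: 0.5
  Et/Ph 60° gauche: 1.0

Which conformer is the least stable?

A

A (eclipsed): H–Et eclipsed, Cl–F eclipsed, Ph–OH eclipsed; 1.6 + 2.1 + 3.1 = 6.8 kcal/mol.
B (staggered): Cl–F gauche, Cl–OH gauche, Ph–OH gauche, Ph–Et gauche; 0.5 + 0.6 + 0.9 + 1.0 = 3.0 kcal/mol.
C (eclipsed): H–F eclipsed, Cl–OH eclipsed, Ph–Et eclipsed; 1.1 + 1.7 + 3.7 = 6.5 kcal/mol.
A has the highest total (6.8 kcal/mol).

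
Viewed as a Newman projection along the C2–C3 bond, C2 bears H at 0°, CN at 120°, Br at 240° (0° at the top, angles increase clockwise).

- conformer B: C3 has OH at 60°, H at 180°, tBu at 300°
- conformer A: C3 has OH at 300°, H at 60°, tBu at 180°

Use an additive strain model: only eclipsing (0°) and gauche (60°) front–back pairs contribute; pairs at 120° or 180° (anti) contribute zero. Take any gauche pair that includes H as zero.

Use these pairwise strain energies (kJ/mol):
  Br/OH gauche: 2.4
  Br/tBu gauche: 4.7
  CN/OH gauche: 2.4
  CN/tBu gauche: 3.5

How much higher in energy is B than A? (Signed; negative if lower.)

-3.5 kJ/mol

B (staggered): CN(120°)/OH(60°) gauche 2.4; Br(240°)/tBu(300°) gauche 4.7 → 7.1 kJ/mol.
A (staggered): CN(120°)/tBu(180°) gauche 3.5; Br(240°)/OH(300°) gauche 2.4; Br(240°)/tBu(180°) gauche 4.7 → 10.6 kJ/mol.
E(B) − E(A) = 7.1 − 10.6 = -3.5 kJ/mol.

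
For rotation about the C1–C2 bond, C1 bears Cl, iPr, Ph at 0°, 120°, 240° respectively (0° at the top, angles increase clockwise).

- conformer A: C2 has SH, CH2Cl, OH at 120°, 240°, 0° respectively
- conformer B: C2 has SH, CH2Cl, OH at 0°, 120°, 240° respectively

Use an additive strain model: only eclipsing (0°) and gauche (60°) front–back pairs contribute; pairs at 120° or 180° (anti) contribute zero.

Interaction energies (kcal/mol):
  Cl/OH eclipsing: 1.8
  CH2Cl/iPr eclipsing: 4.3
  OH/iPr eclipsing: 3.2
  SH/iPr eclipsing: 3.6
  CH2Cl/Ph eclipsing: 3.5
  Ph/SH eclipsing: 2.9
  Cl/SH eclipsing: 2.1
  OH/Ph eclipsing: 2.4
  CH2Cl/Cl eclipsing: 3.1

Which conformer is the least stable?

A (eclipsed): Cl–OH eclipsed, iPr–SH eclipsed, Ph–CH2Cl eclipsed; 1.8 + 3.6 + 3.5 = 8.9 kcal/mol.
B (eclipsed): Cl–SH eclipsed, iPr–CH2Cl eclipsed, Ph–OH eclipsed; 2.1 + 4.3 + 2.4 = 8.8 kcal/mol.
A has the highest total (8.9 kcal/mol).

A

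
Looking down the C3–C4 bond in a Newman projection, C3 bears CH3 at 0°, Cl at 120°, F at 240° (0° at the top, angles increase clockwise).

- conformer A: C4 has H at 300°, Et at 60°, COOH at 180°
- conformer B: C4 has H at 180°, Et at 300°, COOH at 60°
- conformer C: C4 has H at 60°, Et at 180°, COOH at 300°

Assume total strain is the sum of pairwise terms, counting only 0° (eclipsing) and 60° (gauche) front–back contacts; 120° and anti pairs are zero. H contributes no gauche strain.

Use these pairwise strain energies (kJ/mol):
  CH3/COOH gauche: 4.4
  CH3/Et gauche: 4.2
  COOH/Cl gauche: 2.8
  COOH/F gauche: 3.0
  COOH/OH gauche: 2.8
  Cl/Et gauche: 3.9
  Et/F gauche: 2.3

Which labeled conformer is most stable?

A (staggered): CH3–Et gauche, Cl–Et gauche, Cl–COOH gauche, F–COOH gauche; 4.2 + 3.9 + 2.8 + 3.0 = 13.9 kJ/mol.
B (staggered): CH3–Et gauche, CH3–COOH gauche, Cl–COOH gauche, F–Et gauche; 4.2 + 4.4 + 2.8 + 2.3 = 13.7 kJ/mol.
C (staggered): CH3–COOH gauche, Cl–Et gauche, F–Et gauche, F–COOH gauche; 4.4 + 3.9 + 2.3 + 3.0 = 13.6 kJ/mol.
C has the lowest total (13.6 kJ/mol).

C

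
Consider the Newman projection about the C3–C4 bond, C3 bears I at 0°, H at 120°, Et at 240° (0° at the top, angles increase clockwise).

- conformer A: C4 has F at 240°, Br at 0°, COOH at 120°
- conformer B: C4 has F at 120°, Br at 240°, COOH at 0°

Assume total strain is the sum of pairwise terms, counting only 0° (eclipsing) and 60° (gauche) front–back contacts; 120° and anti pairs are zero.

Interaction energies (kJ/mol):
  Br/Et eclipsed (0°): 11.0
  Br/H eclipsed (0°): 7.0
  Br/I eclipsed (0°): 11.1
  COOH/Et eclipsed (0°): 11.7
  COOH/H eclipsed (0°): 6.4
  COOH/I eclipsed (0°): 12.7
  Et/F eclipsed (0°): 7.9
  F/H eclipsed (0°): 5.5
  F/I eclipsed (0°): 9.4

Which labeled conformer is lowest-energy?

A (eclipsed): I–Br eclipsed, H–COOH eclipsed, Et–F eclipsed; 11.1 + 6.4 + 7.9 = 25.4 kJ/mol.
B (eclipsed): I–COOH eclipsed, H–F eclipsed, Et–Br eclipsed; 12.7 + 5.5 + 11.0 = 29.2 kJ/mol.
A has the lowest total (25.4 kJ/mol).

A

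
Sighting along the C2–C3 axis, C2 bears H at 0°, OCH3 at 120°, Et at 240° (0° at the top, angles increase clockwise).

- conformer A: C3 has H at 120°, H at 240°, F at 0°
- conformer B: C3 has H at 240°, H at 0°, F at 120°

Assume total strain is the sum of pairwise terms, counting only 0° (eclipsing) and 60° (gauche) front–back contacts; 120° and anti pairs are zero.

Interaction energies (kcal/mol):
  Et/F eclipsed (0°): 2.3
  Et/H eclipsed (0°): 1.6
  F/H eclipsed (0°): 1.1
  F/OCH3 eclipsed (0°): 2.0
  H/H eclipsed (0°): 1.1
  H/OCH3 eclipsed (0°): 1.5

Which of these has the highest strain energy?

B

A is eclipsed. H at 0° is eclipsed with F at 0° (1.1); OCH3 at 120° is eclipsed with H at 120° (1.5); Et at 240° is eclipsed with H at 240° (1.6). Total 4.2 kcal/mol.
B is eclipsed. H at 0° is eclipsed with H at 0° (1.1); OCH3 at 120° is eclipsed with F at 120° (2.0); Et at 240° is eclipsed with H at 240° (1.6). Total 4.7 kcal/mol.
B has the highest total (4.7 kcal/mol).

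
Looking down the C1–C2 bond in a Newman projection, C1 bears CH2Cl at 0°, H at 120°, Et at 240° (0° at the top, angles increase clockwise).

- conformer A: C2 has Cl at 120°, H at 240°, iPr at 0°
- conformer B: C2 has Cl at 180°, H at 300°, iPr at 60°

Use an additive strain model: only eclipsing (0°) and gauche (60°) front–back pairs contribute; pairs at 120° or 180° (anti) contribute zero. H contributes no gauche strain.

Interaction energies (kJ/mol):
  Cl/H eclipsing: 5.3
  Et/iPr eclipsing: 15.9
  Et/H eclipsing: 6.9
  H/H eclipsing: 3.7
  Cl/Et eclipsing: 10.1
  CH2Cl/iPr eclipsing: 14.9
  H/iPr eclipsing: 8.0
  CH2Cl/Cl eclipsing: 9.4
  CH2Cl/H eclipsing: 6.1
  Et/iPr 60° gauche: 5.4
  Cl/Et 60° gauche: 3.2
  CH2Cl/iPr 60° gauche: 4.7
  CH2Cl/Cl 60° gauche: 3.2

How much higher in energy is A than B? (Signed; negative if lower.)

A (eclipsed): CH2Cl–iPr eclipsed, H–Cl eclipsed, Et–H eclipsed; 14.9 + 5.3 + 6.9 = 27.1 kJ/mol.
B (staggered): CH2Cl–iPr gauche, Et–Cl gauche; 4.7 + 3.2 = 7.9 kJ/mol.
E(A) − E(B) = 27.1 − 7.9 = +19.2 kJ/mol.

+19.2 kJ/mol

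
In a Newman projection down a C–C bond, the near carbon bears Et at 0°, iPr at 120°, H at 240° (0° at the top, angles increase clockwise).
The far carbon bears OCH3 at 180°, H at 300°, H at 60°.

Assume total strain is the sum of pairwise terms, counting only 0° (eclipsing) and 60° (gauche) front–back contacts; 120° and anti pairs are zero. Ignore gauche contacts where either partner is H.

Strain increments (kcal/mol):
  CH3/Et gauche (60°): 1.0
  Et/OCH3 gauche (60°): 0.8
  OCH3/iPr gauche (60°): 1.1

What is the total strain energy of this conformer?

1.1 kcal/mol

This conformer (staggered): iPr(120°)/OCH3(180°) gauche 1.1 → 1.1 kcal/mol.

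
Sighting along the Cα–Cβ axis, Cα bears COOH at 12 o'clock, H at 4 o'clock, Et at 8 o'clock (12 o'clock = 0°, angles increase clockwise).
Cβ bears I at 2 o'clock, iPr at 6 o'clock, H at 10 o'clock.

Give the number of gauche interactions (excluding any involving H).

Non-H gauche pairs: COOH(0°)/I(60°); Et(240°)/iPr(180°) — 2 interactions.

2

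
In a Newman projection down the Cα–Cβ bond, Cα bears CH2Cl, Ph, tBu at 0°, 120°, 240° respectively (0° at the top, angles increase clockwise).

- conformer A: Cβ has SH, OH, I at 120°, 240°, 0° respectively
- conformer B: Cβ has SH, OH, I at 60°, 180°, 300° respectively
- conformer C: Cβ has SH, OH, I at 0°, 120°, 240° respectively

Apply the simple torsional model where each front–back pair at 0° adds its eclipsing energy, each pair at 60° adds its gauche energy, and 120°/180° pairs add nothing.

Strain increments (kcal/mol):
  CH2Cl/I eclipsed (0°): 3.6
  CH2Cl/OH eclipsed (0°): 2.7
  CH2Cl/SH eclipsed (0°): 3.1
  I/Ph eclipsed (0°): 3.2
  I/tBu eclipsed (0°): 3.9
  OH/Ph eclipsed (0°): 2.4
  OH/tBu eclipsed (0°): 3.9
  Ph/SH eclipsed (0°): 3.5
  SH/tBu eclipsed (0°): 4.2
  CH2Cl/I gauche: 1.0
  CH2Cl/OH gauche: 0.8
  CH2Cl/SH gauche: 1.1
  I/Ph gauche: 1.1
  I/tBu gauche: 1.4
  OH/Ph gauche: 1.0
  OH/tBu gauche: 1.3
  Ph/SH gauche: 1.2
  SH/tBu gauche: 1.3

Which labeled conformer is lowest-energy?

B

A (eclipsed): CH2Cl–I eclipsed, Ph–SH eclipsed, tBu–OH eclipsed; 3.6 + 3.5 + 3.9 = 11.0 kcal/mol.
B (staggered): CH2Cl–SH gauche, CH2Cl–I gauche, Ph–SH gauche, Ph–OH gauche, tBu–OH gauche, tBu–I gauche; 1.1 + 1.0 + 1.2 + 1.0 + 1.3 + 1.4 = 7.0 kcal/mol.
C (eclipsed): CH2Cl–SH eclipsed, Ph–OH eclipsed, tBu–I eclipsed; 3.1 + 2.4 + 3.9 = 9.4 kcal/mol.
B has the lowest total (7.0 kcal/mol).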